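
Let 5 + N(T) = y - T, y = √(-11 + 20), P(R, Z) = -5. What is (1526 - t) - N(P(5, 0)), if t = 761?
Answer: 762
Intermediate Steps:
y = 3 (y = √9 = 3)
N(T) = -2 - T (N(T) = -5 + (3 - T) = -2 - T)
(1526 - t) - N(P(5, 0)) = (1526 - 1*761) - (-2 - 1*(-5)) = (1526 - 761) - (-2 + 5) = 765 - 1*3 = 765 - 3 = 762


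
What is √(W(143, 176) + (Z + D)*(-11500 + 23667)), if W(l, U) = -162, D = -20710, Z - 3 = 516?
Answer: I*√245664059 ≈ 15674.0*I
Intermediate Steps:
Z = 519 (Z = 3 + 516 = 519)
√(W(143, 176) + (Z + D)*(-11500 + 23667)) = √(-162 + (519 - 20710)*(-11500 + 23667)) = √(-162 - 20191*12167) = √(-162 - 245663897) = √(-245664059) = I*√245664059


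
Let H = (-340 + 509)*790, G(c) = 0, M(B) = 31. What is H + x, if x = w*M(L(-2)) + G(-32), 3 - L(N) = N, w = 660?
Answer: 153970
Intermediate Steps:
L(N) = 3 - N
H = 133510 (H = 169*790 = 133510)
x = 20460 (x = 660*31 + 0 = 20460 + 0 = 20460)
H + x = 133510 + 20460 = 153970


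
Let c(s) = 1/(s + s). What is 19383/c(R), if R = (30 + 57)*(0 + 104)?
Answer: 350754768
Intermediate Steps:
R = 9048 (R = 87*104 = 9048)
c(s) = 1/(2*s)
19383/c(R) = 19383/(((½)/9048)) = 19383/(((½)*(1/9048))) = 19383/(1/18096) = 19383*18096 = 350754768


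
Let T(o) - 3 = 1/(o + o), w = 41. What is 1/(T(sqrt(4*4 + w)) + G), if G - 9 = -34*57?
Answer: -439128/845760527 - 2*sqrt(57)/845760527 ≈ -0.00051923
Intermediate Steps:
G = -1929 (G = 9 - 34*57 = 9 - 1938 = -1929)
T(o) = 3 + 1/(2*o) (T(o) = 3 + 1/(o + o) = 3 + 1/(2*o))
1/(T(sqrt(4*4 + w)) + G) = 1/((3 + 1/(2*(sqrt(4*4 + 41)))) - 1929) = 1/((3 + 1/(2*(sqrt(16 + 41)))) - 1929) = 1/((3 + 1/(2*(sqrt(57)))) - 1929) = 1/((3 + (sqrt(57)/57)/2) - 1929) = 1/((3 + sqrt(57)/114) - 1929) = 1/(-1926 + sqrt(57)/114)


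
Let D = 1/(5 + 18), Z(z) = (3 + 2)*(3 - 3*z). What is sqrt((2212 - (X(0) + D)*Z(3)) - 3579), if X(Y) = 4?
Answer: I*sqrt(658973)/23 ≈ 35.294*I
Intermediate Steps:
Z(z) = 15 - 15*z (Z(z) = 5*(3 - 3*z) = 15 - 15*z)
D = 1/23 ≈ 0.043478
sqrt((2212 - (X(0) + D)*Z(3)) - 3579) = sqrt((2212 - (4 + 1/23)*(15 - 15*3)) - 3579) = sqrt((2212 - 93*(15 - 45)/23) - 3579) = sqrt((2212 - 93*(-30)/23) - 3579) = sqrt((2212 - 1*(-2790/23)) - 3579) = sqrt((2212 + 2790/23) - 3579) = sqrt(53666/23 - 3579) = sqrt(-28651/23) = I*sqrt(658973)/23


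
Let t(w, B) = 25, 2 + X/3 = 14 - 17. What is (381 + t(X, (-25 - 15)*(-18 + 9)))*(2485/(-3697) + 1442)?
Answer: 2163407134/3697 ≈ 5.8518e+5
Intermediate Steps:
X = -15 (X = -6 + 3*(14 - 17) = -6 + 3*(-3) = -6 - 9 = -15)
(381 + t(X, (-25 - 15)*(-18 + 9)))*(2485/(-3697) + 1442) = (381 + 25)*(2485/(-3697) + 1442) = 406*(2485*(-1/3697) + 1442) = 406*(-2485/3697 + 1442) = 406*(5328589/3697) = 2163407134/3697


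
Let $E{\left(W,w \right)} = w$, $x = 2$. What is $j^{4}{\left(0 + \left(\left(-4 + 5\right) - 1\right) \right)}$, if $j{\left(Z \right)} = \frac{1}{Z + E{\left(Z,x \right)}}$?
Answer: $\frac{1}{16} \approx 0.0625$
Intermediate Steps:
$j{\left(Z \right)} = \frac{1}{2 + Z}$ ($j{\left(Z \right)} = \frac{1}{Z + 2} = \frac{1}{2 + Z}$)
$j^{4}{\left(0 + \left(\left(-4 + 5\right) - 1\right) \right)} = \left(\frac{1}{2 + \left(0 + \left(\left(-4 + 5\right) - 1\right)\right)}\right)^{4} = \left(\frac{1}{2 + \left(0 + \left(1 - 1\right)\right)}\right)^{4} = \left(\frac{1}{2 + \left(0 + 0\right)}\right)^{4} = \left(\frac{1}{2 + 0}\right)^{4} = \left(\frac{1}{2}\right)^{4} = \frac{1}{16}$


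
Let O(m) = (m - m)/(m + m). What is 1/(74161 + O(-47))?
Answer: 1/74161 ≈ 1.3484e-5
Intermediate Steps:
O(m) = 0 (O(m) = 0/((2*m)) = 0*(1/(2*m)) = 0)
1/(74161 + O(-47)) = 1/(74161 + 0) = 1/74161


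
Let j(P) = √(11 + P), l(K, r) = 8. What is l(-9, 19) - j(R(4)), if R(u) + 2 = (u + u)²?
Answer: 8 - √73 ≈ -0.54400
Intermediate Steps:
R(u) = -2 + 4*u² (R(u) = -2 + (u + u)² = -2 + (2*u)² = -2 + 4*u²)
l(-9, 19) - j(R(4)) = 8 - √(11 + (-2 + 4*4²)) = 8 - √(11 + (-2 + 4*16)) = 8 - √(11 + (-2 + 64)) = 8 - √(11 + 62) = 8 - √73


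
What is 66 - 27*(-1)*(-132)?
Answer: -3498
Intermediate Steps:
66 - 27*(-1)*(-132) = 66 + 27*(-132) = 66 - 3564 = -3498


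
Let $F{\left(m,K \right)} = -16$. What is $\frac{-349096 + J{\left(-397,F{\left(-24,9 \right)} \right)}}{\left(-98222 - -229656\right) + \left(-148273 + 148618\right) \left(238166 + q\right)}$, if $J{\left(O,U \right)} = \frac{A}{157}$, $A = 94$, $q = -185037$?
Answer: $- \frac{54807978}{2898367423} \approx -0.01891$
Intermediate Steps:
$J{\left(O,U \right)} = \frac{94}{157}$
$\frac{-349096 + J{\left(-397,F{\left(-24,9 \right)} \right)}}{\left(-98222 - -229656\right) + \left(-148273 + 148618\right) \left(238166 + q\right)} = \frac{-349096 + \frac{94}{157}}{\left(-98222 - -229656\right) + \left(-148273 + 148618\right) \left(238166 - 185037\right)} = - \frac{54807978}{157 \left(\left(-98222 + 229656\right) + 345 \cdot 53129\right)} = - \frac{54807978}{157 \left(131434 + 18329505\right)} = - \frac{54807978}{157 \cdot 18460939} = \left(- \frac{54807978}{157}\right) \frac{1}{18460939} = - \frac{54807978}{2898367423}$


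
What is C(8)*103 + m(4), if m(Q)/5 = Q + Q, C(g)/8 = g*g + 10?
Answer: 61016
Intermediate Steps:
C(g) = 80 + 8*g² (C(g) = 8*(g*g + 10) = 8*(g² + 10) = 8*(10 + g²) = 80 + 8*g²)
m(Q) = 10*Q (m(Q) = 5*(Q + Q) = 5*(2*Q) = 10*Q)
C(8)*103 + m(4) = (80 + 8*8²)*103 + 10*4 = (80 + 8*64)*103 + 40 = (80 + 512)*103 + 40 = 592*103 + 40 = 60976 + 40 = 61016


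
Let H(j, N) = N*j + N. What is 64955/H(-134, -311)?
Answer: 64955/41363 ≈ 1.5704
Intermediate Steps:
H(j, N) = N + N*j
64955/H(-134, -311) = 64955/((-311*(1 - 134))) = 64955/((-311*(-133))) = 64955/41363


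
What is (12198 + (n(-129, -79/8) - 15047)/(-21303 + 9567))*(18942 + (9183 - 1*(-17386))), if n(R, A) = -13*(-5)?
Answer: 1085973697135/1956 ≈ 5.5520e+8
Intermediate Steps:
n(R, A) = 65
(12198 + (n(-129, -79/8) - 15047)/(-21303 + 9567))*(18942 + (9183 - 1*(-17386))) = (12198 + (65 - 15047)/(-21303 + 9567))*(18942 + (9183 - 1*(-17386))) = (12198 - 14982/(-11736))*(18942 + (9183 + 17386)) = (12198 - 14982*(-1/11736))*(18942 + 26569) = (12198 + 2497/1956)*45511 = (23861785/1956)*45511 = 1085973697135/1956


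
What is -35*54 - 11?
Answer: -1901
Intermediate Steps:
-35*54 - 11 = -1890 - 11 = -1901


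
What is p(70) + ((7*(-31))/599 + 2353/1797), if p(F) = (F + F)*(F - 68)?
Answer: 504862/1797 ≈ 280.95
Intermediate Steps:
p(F) = 2*F*(-68 + F) (p(F) = (2*F)*(-68 + F) = 2*F*(-68 + F))
p(70) + ((7*(-31))/599 + 2353/1797) = 2*70*(-68 + 70) + ((7*(-31))/599 + 2353/1797) = 2*70*2 + (-217*1/599 + 2353*(1/1797)) = 280 + (-217/599 + 2353/1797) = 280 + 1702/1797 = 504862/1797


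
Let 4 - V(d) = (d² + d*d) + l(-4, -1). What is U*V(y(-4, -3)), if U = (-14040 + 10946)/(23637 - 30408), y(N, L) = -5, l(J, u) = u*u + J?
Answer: -133042/6771 ≈ -19.649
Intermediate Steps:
l(J, u) = J + u² (l(J, u) = u² + J = J + u²)
V(d) = 7 - 2*d² (V(d) = 4 - ((d² + d*d) + (-4 + (-1)²)) = 4 - ((d² + d²) + (-4 + 1)) = 4 - (2*d² - 3) = 4 - (-3 + 2*d²) = 4 + (3 - 2*d²) = 7 - 2*d²)
U = 3094/6771 (U = -3094/(-6771) = -3094*(-1/6771) = 3094/6771 ≈ 0.45695)
U*V(y(-4, -3)) = 3094*(7 - 2*(-5)²)/6771 = 3094*(7 - 2*25)/6771 = 3094*(7 - 50)/6771 = (3094/6771)*(-43) = -133042/6771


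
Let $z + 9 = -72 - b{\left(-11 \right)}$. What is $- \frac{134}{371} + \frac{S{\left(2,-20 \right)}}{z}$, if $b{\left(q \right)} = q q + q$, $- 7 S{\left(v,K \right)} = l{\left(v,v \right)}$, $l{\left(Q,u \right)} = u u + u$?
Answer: $- \frac{25276}{70861} \approx -0.3567$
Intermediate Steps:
$l{\left(Q,u \right)} = u + u^{2}$ ($l{\left(Q,u \right)} = u^{2} + u = u + u^{2}$)
$S{\left(v,K \right)} = - \frac{v \left(1 + v\right)}{7}$
$b{\left(q \right)} = q + q^{2}$ ($b{\left(q \right)} = q^{2} + q = q + q^{2}$)
$z = -191$ ($z = -9 - \left(72 - 11 \left(1 - 11\right)\right) = -9 - \left(72 - -110\right) = -9 - 182 = -191$)
$- \frac{134}{371} + \frac{S{\left(2,-20 \right)}}{z} = - \frac{134}{371} + \frac{\left(- \frac{1}{7}\right) 2 \left(1 + 2\right)}{-191} = \left(-134\right) \frac{1}{371} + \left(- \frac{1}{7}\right) 2 \cdot 3 \left(- \frac{1}{191}\right) = - \frac{134}{371} - - \frac{6}{1337} = - \frac{134}{371} + \frac{6}{1337} = - \frac{25276}{70861}$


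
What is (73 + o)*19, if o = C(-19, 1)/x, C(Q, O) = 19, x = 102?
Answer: 141835/102 ≈ 1390.5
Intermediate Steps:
o = 19/102 ≈ 0.18627
(73 + o)*19 = (73 + 19/102)*19 = (7465/102)*19 = 141835/102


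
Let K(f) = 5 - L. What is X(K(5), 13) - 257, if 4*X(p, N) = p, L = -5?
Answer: -509/2 ≈ -254.50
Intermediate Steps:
K(f) = 10 (K(f) = 5 - 1*(-5) = 5 + 5 = 10)
X(p, N) = p/4
X(K(5), 13) - 257 = (1/4)*10 - 257 = 5/2 - 257 = -509/2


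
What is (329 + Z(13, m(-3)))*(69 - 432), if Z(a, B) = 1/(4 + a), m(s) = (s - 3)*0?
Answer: -2030622/17 ≈ -1.1945e+5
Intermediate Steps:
m(s) = 0 (m(s) = (-3 + s)*0 = 0)
(329 + Z(13, m(-3)))*(69 - 432) = (329 + 1/(4 + 13))*(69 - 432) = (329 + 1/17)*(-363) = (5594/17)*(-363) = -2030622/17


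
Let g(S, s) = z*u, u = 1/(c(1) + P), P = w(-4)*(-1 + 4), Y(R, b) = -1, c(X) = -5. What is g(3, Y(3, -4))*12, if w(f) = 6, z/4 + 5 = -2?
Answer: -336/13 ≈ -25.846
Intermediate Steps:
z = -28 (z = -20 + 4*(-2) = -20 - 8 = -28)
P = 18 (P = 6*(-1 + 4) = 6*3 = 18)
u = 1/13 (u = 1/(-5 + 18) = 1/13 ≈ 0.076923)
g(S, s) = -28/13 (g(S, s) = -28*1/13 = -28/13)
g(3, Y(3, -4))*12 = -28/13*12 = -336/13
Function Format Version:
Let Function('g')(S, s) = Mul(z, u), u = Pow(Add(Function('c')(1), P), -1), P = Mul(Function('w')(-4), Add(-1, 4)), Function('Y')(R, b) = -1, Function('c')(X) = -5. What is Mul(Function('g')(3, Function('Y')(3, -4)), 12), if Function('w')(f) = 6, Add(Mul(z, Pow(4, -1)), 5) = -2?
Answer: Rational(-336, 13) ≈ -25.846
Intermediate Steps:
z = -28 (z = Add(-20, Mul(4, -2)) = Add(-20, -8) = -28)
P = 18 (P = Mul(6, Add(-1, 4)) = Mul(6, 3) = 18)
u = Rational(1, 13) (u = Pow(Add(-5, 18), -1) = Pow(13, -1) = Rational(1, 13) ≈ 0.076923)
Function('g')(S, s) = Rational(-28, 13) (Function('g')(S, s) = Mul(-28, Rational(1, 13)) = Rational(-28, 13))
Mul(Function('g')(3, Function('Y')(3, -4)), 12) = Mul(Rational(-28, 13), 12) = Rational(-336, 13)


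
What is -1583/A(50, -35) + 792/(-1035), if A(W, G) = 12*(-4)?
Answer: 177821/5520 ≈ 32.214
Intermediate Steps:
A(W, G) = -48
-1583/A(50, -35) + 792/(-1035) = -1583/(-48) + 792/(-1035) = -1583*(-1/48) + 792*(-1/1035) = 1583/48 - 88/115 = 177821/5520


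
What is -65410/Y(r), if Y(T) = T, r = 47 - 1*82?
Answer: 13082/7 ≈ 1868.9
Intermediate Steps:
r = -35 (r = 47 - 82 = -35)
-65410/Y(r) = -65410/(-35) = -65410*(-1/35) = 13082/7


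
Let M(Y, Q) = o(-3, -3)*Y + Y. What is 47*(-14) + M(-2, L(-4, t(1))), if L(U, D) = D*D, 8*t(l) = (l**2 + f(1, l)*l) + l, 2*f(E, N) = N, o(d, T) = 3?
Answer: -666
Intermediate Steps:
f(E, N) = N/2
t(l) = l/8 + 3*l**2/16 (t(l) = ((l**2 + (l/2)*l) + l)/8 = ((l**2 + l**2/2) + l)/8 = (3*l**2/2 + l)/8 = (l + 3*l**2/2)/8 = l/8 + 3*l**2/16)
L(U, D) = D**2
M(Y, Q) = 4*Y (M(Y, Q) = 3*Y + Y = 4*Y)
47*(-14) + M(-2, L(-4, t(1))) = 47*(-14) + 4*(-2) = -658 - 8 = -666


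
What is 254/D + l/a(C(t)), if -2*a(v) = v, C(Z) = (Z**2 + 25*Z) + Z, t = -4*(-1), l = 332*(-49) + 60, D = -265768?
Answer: 538444063/1993260 ≈ 270.13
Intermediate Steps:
l = -16208 (l = -16268 + 60 = -16208)
t = 4
C(Z) = Z**2 + 26*Z
a(v) = -v/2
254/D + l/a(C(t)) = 254/(-265768) - 16208*(-1/(2*(26 + 4))) = 254*(-1/265768) - 16208/((-2*30)) = -127/132884 - 16208/((-1/2*120)) = -127/132884 - 16208/(-60) = -127/132884 - 16208*(-1/60) = -127/132884 + 4052/15 = 538444063/1993260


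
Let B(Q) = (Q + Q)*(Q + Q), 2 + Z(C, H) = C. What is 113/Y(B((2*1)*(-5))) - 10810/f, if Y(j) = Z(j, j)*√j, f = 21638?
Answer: -41801253/86119240 ≈ -0.48539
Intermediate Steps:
Z(C, H) = -2 + C
B(Q) = 4*Q² (B(Q) = (2*Q)*(2*Q) = 4*Q²)
Y(j) = √j*(-2 + j) (Y(j) = (-2 + j)*√j = √j*(-2 + j))
113/Y(B((2*1)*(-5))) - 10810/f = 113/((√(4*((2*1)*(-5))²)*(-2 + 4*((2*1)*(-5))²))) - 10810/21638 = 113/((√(4*(2*(-5))²)*(-2 + 4*(2*(-5))²))) - 10810*1/21638 = 113/((√(4*(-10)²)*(-2 + 4*(-10)²))) - 5405/10819 = 113/((√(4*100)*(-2 + 4*100))) - 5405/10819 = 113/((√400*(-2 + 400))) - 5405/10819 = 113/((20*398)) - 5405/10819 = 113/7960 - 5405/10819 = -41801253/86119240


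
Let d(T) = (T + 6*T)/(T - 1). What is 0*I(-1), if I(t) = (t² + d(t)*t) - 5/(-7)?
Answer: 0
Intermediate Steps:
d(T) = 7*T/(-1 + T) (d(T) = (7*T)/(-1 + T) = 7*T/(-1 + T))
I(t) = 5/7 + t² + 7*t²/(-1 + t) (I(t) = (t² + (7*t/(-1 + t))*t) - 5/(-7) = (t² + 7*t²/(-1 + t)) - 5*(-⅐) = (t² + 7*t²/(-1 + t)) + 5/7 = 5/7 + t² + 7*t²/(-1 + t))
0*I(-1) = 0*((49*(-1)² + (-1 - 1)*(5 + 7*(-1)²))/(7*(-1 - 1))) = 0*((⅐)*(49*1 - 2*(5 + 7*1))/(-2)) = 0*((⅐)*(-½)*(49 - 2*(5 + 7))) = 0*((⅐)*(-½)*(49 - 2*12)) = 0*((⅐)*(-½)*(49 - 24)) = 0*((⅐)*(-½)*25) = 0*(-25/14) = 0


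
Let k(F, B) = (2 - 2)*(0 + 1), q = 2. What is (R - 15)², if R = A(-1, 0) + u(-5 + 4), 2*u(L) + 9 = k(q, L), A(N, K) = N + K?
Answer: 1681/4 ≈ 420.25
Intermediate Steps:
k(F, B) = 0 (k(F, B) = 0*1 = 0)
A(N, K) = K + N
u(L) = -9/2 (u(L) = -9/2 + (½)*0 = -9/2 + 0 = -9/2)
R = -11/2 (R = (0 - 1) - 9/2 = -1 - 9/2 = -11/2 ≈ -5.5000)
(R - 15)² = (-11/2 - 15)² = (-41/2)² = 1681/4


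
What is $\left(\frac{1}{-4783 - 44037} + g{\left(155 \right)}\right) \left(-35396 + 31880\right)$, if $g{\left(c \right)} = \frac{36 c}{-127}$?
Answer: $\frac{239453424033}{1550035} \approx 1.5448 \cdot 10^{5}$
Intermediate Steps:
$g{\left(c \right)} = - \frac{36 c}{127}$ ($g{\left(c \right)} = 36 c \left(- \frac{1}{127}\right) = - \frac{36 c}{127}$)
$\left(\frac{1}{-4783 - 44037} + g{\left(155 \right)}\right) \left(-35396 + 31880\right) = \left(\frac{1}{-4783 - 44037} - \frac{5580}{127}\right) \left(-35396 + 31880\right) = \left(\frac{1}{-48820} - \frac{5580}{127}\right) \left(-3516\right) = \left(- \frac{1}{48820} - \frac{5580}{127}\right) \left(-3516\right) = \left(- \frac{272415727}{6200140}\right) \left(-3516\right) = \frac{239453424033}{1550035}$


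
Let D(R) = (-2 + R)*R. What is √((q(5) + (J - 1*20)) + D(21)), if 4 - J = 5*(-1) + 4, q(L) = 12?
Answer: 6*√11 ≈ 19.900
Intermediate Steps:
D(R) = R*(-2 + R)
J = 5 (J = 4 - (5*(-1) + 4) = 4 - (-5 + 4) = 4 - 1*(-1) = 4 + 1 = 5)
√((q(5) + (J - 1*20)) + D(21)) = √((12 + (5 - 1*20)) + 21*(-2 + 21)) = √((12 + (5 - 20)) + 21*19) = √((12 - 15) + 399) = √(-3 + 399) = √396 = 6*√11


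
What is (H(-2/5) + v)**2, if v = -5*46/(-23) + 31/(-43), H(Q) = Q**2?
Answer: 102961609/1155625 ≈ 89.096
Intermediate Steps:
v = 399/43 (v = -230*(-1/23) + 31*(-1/43) = 10 - 31/43 = 399/43 ≈ 9.2791)
(H(-2/5) + v)**2 = ((-2/5)**2 + 399/43)**2 = (4/25 + 399/43)**2 = (10147/1075)**2 = 102961609/1155625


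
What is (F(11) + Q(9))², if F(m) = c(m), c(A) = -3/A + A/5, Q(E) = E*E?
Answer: 20802721/3025 ≈ 6876.9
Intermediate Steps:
Q(E) = E²
c(A) = -3/A + A/5 (c(A) = -3/A + A*(⅕) = -3/A + A/5)
F(m) = -3/m + m/5
(F(11) + Q(9))² = ((-3/11 + (⅕)*11) + 9²)² = ((-3*1/11 + 11/5) + 81)² = ((-3/11 + 11/5) + 81)² = (106/55 + 81)² = (4561/55)² = 20802721/3025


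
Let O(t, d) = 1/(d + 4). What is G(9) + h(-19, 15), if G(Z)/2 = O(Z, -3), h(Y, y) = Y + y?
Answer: -2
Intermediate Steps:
O(t, d) = 1/(4 + d)
G(Z) = 2 (G(Z) = 2/(4 - 3) = 2/1 = 2*1 = 2)
G(9) + h(-19, 15) = 2 + (-19 + 15) = 2 - 4 = -2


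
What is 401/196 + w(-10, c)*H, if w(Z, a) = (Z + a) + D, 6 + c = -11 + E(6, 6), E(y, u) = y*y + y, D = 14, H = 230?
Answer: 1307721/196 ≈ 6672.0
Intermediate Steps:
E(y, u) = y + y² (E(y, u) = y² + y = y + y²)
c = 25 (c = -6 + (-11 + 6*(1 + 6)) = -6 + (-11 + 6*7) = -6 + (-11 + 42) = -6 + 31 = 25)
w(Z, a) = 14 + Z + a (w(Z, a) = (Z + a) + 14 = 14 + Z + a)
401/196 + w(-10, c)*H = 401/196 + (14 - 10 + 25)*230 = 401*(1/196) + 29*230 = 401/196 + 6670 = 1307721/196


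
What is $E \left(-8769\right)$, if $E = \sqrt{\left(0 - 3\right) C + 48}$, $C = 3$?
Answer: $- 8769 \sqrt{39} \approx -54762.0$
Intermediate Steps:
$E = \sqrt{39}$ ($E = \sqrt{\left(0 - 3\right) 3 + 48} = \sqrt{\left(-3\right) 3 + 48} = \sqrt{-9 + 48} = \sqrt{39} \approx 6.245$)
$E \left(-8769\right) = \sqrt{39} \left(-8769\right) = - 8769 \sqrt{39}$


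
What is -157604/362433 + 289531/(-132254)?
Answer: -125779348339/47933213982 ≈ -2.6241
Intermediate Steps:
-157604/362433 + 289531/(-132254) = -157604*1/362433 + 289531*(-1/132254) = -157604/362433 - 289531/132254 = -125779348339/47933213982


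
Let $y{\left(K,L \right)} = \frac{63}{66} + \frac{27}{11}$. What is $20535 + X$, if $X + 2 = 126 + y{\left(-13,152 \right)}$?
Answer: $\frac{454573}{22} \approx 20662.0$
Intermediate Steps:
$y{\left(K,L \right)} = \frac{75}{22}$ ($y{\left(K,L \right)} = 63 \cdot \frac{1}{66} + 27 \cdot \frac{1}{11} = \frac{21}{22} + \frac{27}{11} = \frac{75}{22}$)
$X = \frac{2803}{22}$ ($X = -2 + \left(126 + \frac{75}{22}\right) = -2 + \frac{2847}{22} = \frac{2803}{22} \approx 127.41$)
$20535 + X = 20535 + \frac{2803}{22} = \frac{454573}{22}$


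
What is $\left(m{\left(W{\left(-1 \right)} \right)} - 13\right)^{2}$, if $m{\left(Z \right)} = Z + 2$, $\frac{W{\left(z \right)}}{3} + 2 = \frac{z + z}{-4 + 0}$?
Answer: $\frac{961}{4} \approx 240.25$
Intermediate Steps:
$W{\left(z \right)} = -6 - \frac{3 z}{2}$ ($W{\left(z \right)} = -6 + 3 \frac{z + z}{-4 + 0} = -6 + 3 \frac{2 z}{-4} = -6 + 3 \cdot 2 z \left(- \frac{1}{4}\right) = -6 + 3 \left(- \frac{z}{2}\right) = -6 - \frac{3 z}{2}$)
$m{\left(Z \right)} = 2 + Z$
$\left(m{\left(W{\left(-1 \right)} \right)} - 13\right)^{2} = \left(\left(2 - \frac{9}{2}\right) - 13\right)^{2} = \left(- \frac{5}{2} - 13\right)^{2} = \left(- \frac{31}{2}\right)^{2} = \frac{961}{4}$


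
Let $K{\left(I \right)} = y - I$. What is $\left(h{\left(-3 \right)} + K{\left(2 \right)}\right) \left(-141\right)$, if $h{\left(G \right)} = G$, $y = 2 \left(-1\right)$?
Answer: $987$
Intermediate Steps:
$y = -2$
$K{\left(I \right)} = -2 - I$
$\left(h{\left(-3 \right)} + K{\left(2 \right)}\right) \left(-141\right) = \left(-3 - 4\right) \left(-141\right) = \left(-7\right) \left(-141\right) = 987$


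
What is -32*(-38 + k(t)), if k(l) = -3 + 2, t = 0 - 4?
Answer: 1248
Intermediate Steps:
t = -4
k(l) = -1
-32*(-38 + k(t)) = -32*(-38 - 1) = -32*(-39) = 1248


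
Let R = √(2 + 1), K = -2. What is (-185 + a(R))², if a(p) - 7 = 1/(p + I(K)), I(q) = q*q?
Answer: 5336103/169 + 4620*√3/169 ≈ 31622.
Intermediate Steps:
R = √3 ≈ 1.7320
I(q) = q²
a(p) = 7 + 1/(4 + p) (a(p) = 7 + 1/(p + (-2)²) = 7 + 1/(p + 4) = 7 + 1/(4 + p))
(-185 + a(R))² = (-185 + (29 + 7*√3)/(4 + √3))²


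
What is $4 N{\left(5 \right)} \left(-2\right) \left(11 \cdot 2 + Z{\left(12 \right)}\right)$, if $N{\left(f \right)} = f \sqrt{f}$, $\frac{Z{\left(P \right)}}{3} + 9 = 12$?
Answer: $- 1240 \sqrt{5} \approx -2772.7$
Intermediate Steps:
$Z{\left(P \right)} = 9$ ($Z{\left(P \right)} = -27 + 3 \cdot 12 = -27 + 36 = 9$)
$N{\left(f \right)} = f^{\frac{3}{2}}$
$4 N{\left(5 \right)} \left(-2\right) \left(11 \cdot 2 + Z{\left(12 \right)}\right) = 4 \cdot 5^{\frac{3}{2}} \left(-2\right) \left(11 \cdot 2 + 9\right) = 4 \cdot 5 \sqrt{5} \left(-2\right) \left(22 + 9\right) = 20 \sqrt{5} \left(-2\right) 31 = - 40 \sqrt{5} \cdot 31 = - 1240 \sqrt{5}$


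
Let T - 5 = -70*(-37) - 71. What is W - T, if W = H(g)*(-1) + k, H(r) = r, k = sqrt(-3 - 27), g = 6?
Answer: -2530 + I*sqrt(30) ≈ -2530.0 + 5.4772*I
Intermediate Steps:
k = I*sqrt(30) (k = sqrt(-30) = I*sqrt(30) ≈ 5.4772*I)
W = -6 + I*sqrt(30) (W = 6*(-1) + I*sqrt(30) = -6 + I*sqrt(30) ≈ -6.0 + 5.4772*I)
T = 2524 (T = 5 + (-70*(-37) - 71) = 5 + (2590 - 71) = 5 + 2519 = 2524)
W - T = (-6 + I*sqrt(30)) - 1*2524 = (-6 + I*sqrt(30)) - 2524 = -2530 + I*sqrt(30)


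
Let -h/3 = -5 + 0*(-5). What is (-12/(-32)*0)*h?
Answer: 0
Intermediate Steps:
h = 15 (h = -3*(-5 + 0*(-5)) = -3*(-5 + 0) = -3*(-5) = 15)
(-12/(-32)*0)*h = (-12/(-32)*0)*15 = (-12*(-1/32)*0)*15 = ((3/8)*0)*15 = 0*15 = 0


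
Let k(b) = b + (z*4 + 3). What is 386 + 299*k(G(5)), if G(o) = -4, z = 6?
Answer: 7263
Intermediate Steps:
k(b) = 27 + b (k(b) = b + (6*4 + 3) = b + (24 + 3) = b + 27 = 27 + b)
386 + 299*k(G(5)) = 386 + 299*(27 - 4) = 386 + 299*23 = 386 + 6877 = 7263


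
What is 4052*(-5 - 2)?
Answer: -28364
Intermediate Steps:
4052*(-5 - 2) = 4052*(-7) = -28364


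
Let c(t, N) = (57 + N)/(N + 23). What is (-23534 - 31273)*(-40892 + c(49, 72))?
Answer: 212903875077/95 ≈ 2.2411e+9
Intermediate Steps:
c(t, N) = (57 + N)/(23 + N)
(-23534 - 31273)*(-40892 + c(49, 72)) = (-23534 - 31273)*(-40892 + (57 + 72)/(23 + 72)) = -54807*(-40892 + 129/95) = -54807*(-3884611/95) = 212903875077/95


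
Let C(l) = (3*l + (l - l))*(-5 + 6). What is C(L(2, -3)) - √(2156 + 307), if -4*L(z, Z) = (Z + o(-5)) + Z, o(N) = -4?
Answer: 15/2 - √2463 ≈ -42.129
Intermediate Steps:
L(z, Z) = 1 - Z/2 (L(z, Z) = -((Z - 4) + Z)/4 = -((-4 + Z) + Z)/4 = -(-4 + 2*Z)/4 = 1 - Z/2)
C(l) = 3*l (C(l) = (3*l + 0)*1 = (3*l)*1 = 3*l)
C(L(2, -3)) - √(2156 + 307) = 3*(1 - ½*(-3)) - √(2156 + 307) = 3*(1 + 3/2) - √2463 = 3*(5/2) - √2463 = 15/2 - √2463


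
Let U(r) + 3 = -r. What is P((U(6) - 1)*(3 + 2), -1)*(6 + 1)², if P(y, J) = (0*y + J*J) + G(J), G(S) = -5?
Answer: -196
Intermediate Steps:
U(r) = -3 - r
P(y, J) = -5 + J² (P(y, J) = (0*y + J*J) - 5 = (0 + J²) - 5 = J² - 5 = -5 + J²)
P((U(6) - 1)*(3 + 2), -1)*(6 + 1)² = (-5 + (-1)²)*(6 + 1)² = (-5 + 1)*7² = -4*49 = -196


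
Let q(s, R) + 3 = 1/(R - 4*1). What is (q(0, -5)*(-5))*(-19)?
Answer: -2660/9 ≈ -295.56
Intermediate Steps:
q(s, R) = -3 + 1/(-4 + R) (q(s, R) = -3 + 1/(R - 4*1) = -3 + 1/(R - 4) = -3 + 1/(-4 + R))
(q(0, -5)*(-5))*(-19) = (((13 - 3*(-5))/(-4 - 5))*(-5))*(-19) = (((13 + 15)/(-9))*(-5))*(-19) = (-1/9*28*(-5))*(-19) = -28/9*(-5)*(-19) = (140/9)*(-19) = -2660/9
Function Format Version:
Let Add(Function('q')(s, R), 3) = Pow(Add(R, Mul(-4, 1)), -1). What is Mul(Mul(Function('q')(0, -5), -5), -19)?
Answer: Rational(-2660, 9) ≈ -295.56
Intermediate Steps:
Function('q')(s, R) = Add(-3, Pow(Add(-4, R), -1)) (Function('q')(s, R) = Add(-3, Pow(Add(R, Mul(-4, 1)), -1)) = Add(-3, Pow(Add(R, -4), -1)) = Add(-3, Pow(Add(-4, R), -1)))
Mul(Mul(Function('q')(0, -5), -5), -19) = Mul(Mul(Mul(Pow(Add(-4, -5), -1), Add(13, Mul(-3, -5))), -5), -19) = Mul(Mul(Mul(Pow(-9, -1), Add(13, 15)), -5), -19) = Mul(Mul(Mul(Rational(-1, 9), 28), -5), -19) = Mul(Mul(Rational(-28, 9), -5), -19) = Mul(Rational(140, 9), -19) = Rational(-2660, 9)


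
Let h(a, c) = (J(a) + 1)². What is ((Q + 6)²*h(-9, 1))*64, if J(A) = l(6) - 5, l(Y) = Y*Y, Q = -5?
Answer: 65536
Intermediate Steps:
l(Y) = Y²
J(A) = 31 (J(A) = 6² - 5 = 36 - 5 = 31)
h(a, c) = 1024 (h(a, c) = (31 + 1)² = 32² = 1024)
((Q + 6)²*h(-9, 1))*64 = ((-5 + 6)²*1024)*64 = (1²*1024)*64 = (1*1024)*64 = 1024*64 = 65536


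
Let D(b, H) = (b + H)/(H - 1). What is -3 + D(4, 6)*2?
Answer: 1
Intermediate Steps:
D(b, H) = (H + b)/(-1 + H)
-3 + D(4, 6)*2 = -3 + ((6 + 4)/(-1 + 6))*2 = -3 + (10/5)*2 = -3 + ((⅕)*10)*2 = -3 + 2*2 = -3 + 4 = 1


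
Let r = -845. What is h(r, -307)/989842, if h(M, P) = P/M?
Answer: 307/836416490 ≈ 3.6704e-7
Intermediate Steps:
h(r, -307)/989842 = -307/(-845)/989842 = -307*(-1/845)*(1/989842) = (307/845)*(1/989842) = 307/836416490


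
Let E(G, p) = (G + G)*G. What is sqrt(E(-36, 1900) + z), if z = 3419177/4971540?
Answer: sqrt(326945993987805)/355110 ≈ 50.918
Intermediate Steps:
z = 3419177/4971540 (z = 3419177*(1/4971540) = 3419177/4971540 ≈ 0.68775)
E(G, p) = 2*G**2 (E(G, p) = (2*G)*G = 2*G**2)
sqrt(E(-36, 1900) + z) = sqrt(2*(-36)**2 + 3419177/4971540) = sqrt(2*1296 + 3419177/4971540) = sqrt(2592 + 3419177/4971540) = sqrt(12889650857/4971540) = sqrt(326945993987805)/355110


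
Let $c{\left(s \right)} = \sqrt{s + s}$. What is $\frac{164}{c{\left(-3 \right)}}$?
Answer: $- \frac{82 i \sqrt{6}}{3} \approx - 66.953 i$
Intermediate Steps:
$c{\left(s \right)} = \sqrt{2} \sqrt{s}$ ($c{\left(s \right)} = \sqrt{2 s} = \sqrt{2} \sqrt{s}$)
$\frac{164}{c{\left(-3 \right)}} = \frac{164}{\sqrt{2} \sqrt{-3}} = \frac{164}{\sqrt{2} i \sqrt{3}} = \frac{164}{i \sqrt{6}} = 164 \left(- \frac{i \sqrt{6}}{6}\right) = - \frac{82 i \sqrt{6}}{3}$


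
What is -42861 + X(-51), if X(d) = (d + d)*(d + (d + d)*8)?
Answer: 45573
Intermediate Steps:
X(d) = 34*d² (X(d) = (2*d)*(d + (2*d)*8) = (2*d)*(d + 16*d) = (2*d)*(17*d) = 34*d²)
-42861 + X(-51) = -42861 + 34*(-51)² = -42861 + 34*2601 = -42861 + 88434 = 45573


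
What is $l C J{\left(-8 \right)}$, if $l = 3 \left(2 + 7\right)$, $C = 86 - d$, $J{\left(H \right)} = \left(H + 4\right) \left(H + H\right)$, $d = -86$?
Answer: $297216$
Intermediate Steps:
$J{\left(H \right)} = 2 H \left(4 + H\right)$ ($J{\left(H \right)} = \left(4 + H\right) 2 H = 2 H \left(4 + H\right)$)
$C = 172$ ($C = 86 - -86 = 86 + 86 = 172$)
$l = 27$ ($l = 3 \cdot 9 = 27$)
$l C J{\left(-8 \right)} = 27 \cdot 172 \cdot 2 \left(-8\right) \left(4 - 8\right) = 4644 \cdot 2 \left(-8\right) \left(-4\right) = 4644 \cdot 64 = 297216$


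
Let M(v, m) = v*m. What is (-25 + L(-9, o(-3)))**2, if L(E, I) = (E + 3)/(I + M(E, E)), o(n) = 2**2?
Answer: 4541161/7225 ≈ 628.53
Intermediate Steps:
M(v, m) = m*v
o(n) = 4
L(E, I) = (3 + E)/(I + E**2) (L(E, I) = (E + 3)/(I + E*E) = (3 + E)/(I + E**2))
(-25 + L(-9, o(-3)))**2 = (-25 + (3 - 9)/(4 + (-9)**2))**2 = (-25 - 6/(4 + 81))**2 = (-25 - 6/85)**2 = (-2131/85)**2 = 4541161/7225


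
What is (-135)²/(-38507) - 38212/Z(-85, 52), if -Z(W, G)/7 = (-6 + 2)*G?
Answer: -7642679/286052 ≈ -26.718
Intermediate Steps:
Z(W, G) = 28*G (Z(W, G) = -7*(-6 + 2)*G = -(-28)*G = 28*G)
(-135)²/(-38507) - 38212/Z(-85, 52) = (-135)²/(-38507) - 38212/(28*52) = 18225*(-1/38507) - 38212/1456 = -18225/38507 - 38212*1/1456 = -18225/38507 - 9553/364 = -7642679/286052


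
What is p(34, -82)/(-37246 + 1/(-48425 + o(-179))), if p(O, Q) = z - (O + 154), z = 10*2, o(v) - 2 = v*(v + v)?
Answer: 2630712/583235113 ≈ 0.0045106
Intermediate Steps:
o(v) = 2 + 2*v² (o(v) = 2 + v*(v + v) = 2 + v*(2*v) = 2 + 2*v²)
z = 20
p(O, Q) = -134 - O (p(O, Q) = 20 - (O + 154) = 20 - (154 + O) = 20 + (-154 - O) = -134 - O)
p(34, -82)/(-37246 + 1/(-48425 + o(-179))) = (-134 - 1*34)/(-37246 + 1/(-48425 + (2 + 2*(-179)²))) = (-134 - 34)/(-37246 + 1/(-48425 + (2 + 2*32041))) = -168/(-37246 + 1/(-48425 + (2 + 64082))) = -168/(-37246 + 1/(-48425 + 64084)) = -168/(-37246 + 1/15659) = -168/(-583235113/15659) = -168*(-15659/583235113) = 2630712/583235113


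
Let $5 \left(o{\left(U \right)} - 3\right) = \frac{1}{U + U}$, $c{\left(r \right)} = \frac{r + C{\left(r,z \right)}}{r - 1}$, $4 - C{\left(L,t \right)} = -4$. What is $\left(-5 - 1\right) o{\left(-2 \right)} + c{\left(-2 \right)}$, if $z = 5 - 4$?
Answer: $- \frac{197}{10} \approx -19.7$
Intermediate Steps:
$z = 1$ ($z = 5 - 4 = 1$)
$C{\left(L,t \right)} = 8$ ($C{\left(L,t \right)} = 4 - -4 = 4 + 4 = 8$)
$c{\left(r \right)} = \frac{8 + r}{-1 + r}$ ($c{\left(r \right)} = \frac{r + 8}{r - 1} = \frac{8 + r}{-1 + r}$)
$o{\left(U \right)} = 3 + \frac{1}{10 U}$ ($o{\left(U \right)} = 3 + \frac{1}{5 \left(U + U\right)} = 3 + \frac{1}{5 \cdot 2 U} = 3 + \frac{\frac{1}{2} \frac{1}{U}}{5} = 3 + \frac{1}{10 U}$)
$\left(-5 - 1\right) o{\left(-2 \right)} + c{\left(-2 \right)} = \left(-5 - 1\right) \left(3 + \frac{1}{10 \left(-2\right)}\right) + \frac{8 - 2}{-1 - 2} = - 6 \left(3 + \frac{1}{10} \left(- \frac{1}{2}\right)\right) + \frac{1}{-3} \cdot 6 = - 6 \left(3 - \frac{1}{20}\right) - 2 = \left(-6\right) \frac{59}{20} - 2 = - \frac{177}{10} - 2 = - \frac{197}{10}$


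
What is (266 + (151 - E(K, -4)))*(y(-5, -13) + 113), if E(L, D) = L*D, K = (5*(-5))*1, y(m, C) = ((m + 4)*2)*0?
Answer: 35821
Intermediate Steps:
y(m, C) = 0 (y(m, C) = ((4 + m)*2)*0 = (8 + 2*m)*0 = 0)
K = -25 (K = -25*1 = -25)
E(L, D) = D*L
(266 + (151 - E(K, -4)))*(y(-5, -13) + 113) = (266 + (151 - (-4)*(-25)))*(0 + 113) = (266 + (151 - 1*100))*113 = (266 + (151 - 100))*113 = (266 + 51)*113 = 317*113 = 35821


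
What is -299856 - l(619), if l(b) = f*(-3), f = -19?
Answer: -299913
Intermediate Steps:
l(b) = 57 (l(b) = -19*(-3) = 57)
-299856 - l(619) = -299856 - 1*57 = -299856 - 57 = -299913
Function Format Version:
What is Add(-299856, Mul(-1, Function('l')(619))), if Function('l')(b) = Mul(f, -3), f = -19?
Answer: -299913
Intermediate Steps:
Function('l')(b) = 57 (Function('l')(b) = Mul(-19, -3) = 57)
Add(-299856, Mul(-1, Function('l')(619))) = Add(-299856, Mul(-1, 57)) = Add(-299856, -57) = -299913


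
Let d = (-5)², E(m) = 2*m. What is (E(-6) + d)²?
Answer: 169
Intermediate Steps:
d = 25
(E(-6) + d)² = (2*(-6) + 25)² = (-12 + 25)² = 13² = 169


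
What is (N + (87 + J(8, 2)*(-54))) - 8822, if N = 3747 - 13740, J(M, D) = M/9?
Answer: -18776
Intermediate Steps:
J(M, D) = M/9 (J(M, D) = M*(1/9) = M/9)
N = -9993
(N + (87 + J(8, 2)*(-54))) - 8822 = (-9993 + (87 + ((1/9)*8)*(-54))) - 8822 = (-9993 + (87 + (8/9)*(-54))) - 8822 = (-9993 + (87 - 48)) - 8822 = (-9993 + 39) - 8822 = -9954 - 8822 = -18776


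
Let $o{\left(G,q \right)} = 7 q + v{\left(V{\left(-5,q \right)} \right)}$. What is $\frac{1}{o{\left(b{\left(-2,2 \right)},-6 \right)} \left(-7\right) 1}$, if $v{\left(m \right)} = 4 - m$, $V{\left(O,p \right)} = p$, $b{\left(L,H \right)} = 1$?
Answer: $\frac{1}{224} \approx 0.0044643$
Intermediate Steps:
$o{\left(G,q \right)} = 4 + 6 q$ ($o{\left(G,q \right)} = 7 q - \left(-4 + q\right) = 4 + 6 q$)
$\frac{1}{o{\left(b{\left(-2,2 \right)},-6 \right)} \left(-7\right) 1} = \frac{1}{\left(4 + 6 \left(-6\right)\right) \left(-7\right) 1} = \frac{1}{\left(4 - 36\right) \left(-7\right) 1} = \frac{1}{\left(-32\right) \left(-7\right) 1} = \frac{1}{224 \cdot 1} = \frac{1}{224}$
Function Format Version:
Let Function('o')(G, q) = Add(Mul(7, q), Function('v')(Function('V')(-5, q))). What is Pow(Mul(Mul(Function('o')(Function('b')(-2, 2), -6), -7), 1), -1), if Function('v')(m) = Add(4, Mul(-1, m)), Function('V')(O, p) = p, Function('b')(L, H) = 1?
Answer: Rational(1, 224) ≈ 0.0044643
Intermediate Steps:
Function('o')(G, q) = Add(4, Mul(6, q)) (Function('o')(G, q) = Add(Mul(7, q), Add(4, Mul(-1, q))) = Add(4, Mul(6, q)))
Pow(Mul(Mul(Function('o')(Function('b')(-2, 2), -6), -7), 1), -1) = Pow(Mul(Mul(Add(4, Mul(6, -6)), -7), 1), -1) = Pow(Mul(Mul(Add(4, -36), -7), 1), -1) = Pow(Mul(Mul(-32, -7), 1), -1) = Pow(Mul(224, 1), -1) = Pow(224, -1) = Rational(1, 224)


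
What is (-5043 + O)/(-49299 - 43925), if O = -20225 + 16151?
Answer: 9117/93224 ≈ 0.097797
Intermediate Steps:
O = -4074
(-5043 + O)/(-49299 - 43925) = (-5043 - 4074)/(-49299 - 43925) = -9117/(-93224) = -9117*(-1/93224) = 9117/93224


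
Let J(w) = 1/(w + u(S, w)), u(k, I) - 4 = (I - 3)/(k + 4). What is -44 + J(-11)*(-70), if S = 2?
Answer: -73/2 ≈ -36.500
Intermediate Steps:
u(k, I) = 4 + (-3 + I)/(4 + k) (u(k, I) = 4 + (I - 3)/(k + 4) = 4 + (-3 + I)/(4 + k))
J(w) = 1/(7/2 + 7*w/6) (J(w) = 1/(w + (13 + w + 4*2)/(4 + 2)) = 1/(w + (13 + w + 8)/6) = 1/(w + (21 + w)/6) = 1/(w + (7/2 + w/6)) = 1/(7/2 + 7*w/6))
-44 + J(-11)*(-70) = -44 + (6/(7*(3 - 11)))*(-70) = -44 + ((6/7)/(-8))*(-70) = -44 + ((6/7)*(-⅛))*(-70) = -44 - 3/28*(-70) = -44 + 15/2 = -73/2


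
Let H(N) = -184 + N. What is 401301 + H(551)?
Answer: 401668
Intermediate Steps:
401301 + H(551) = 401301 + (-184 + 551) = 401301 + 367 = 401668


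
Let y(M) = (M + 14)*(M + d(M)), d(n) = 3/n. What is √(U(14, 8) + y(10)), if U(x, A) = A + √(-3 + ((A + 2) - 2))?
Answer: √(6380 + 25*√5)/5 ≈ 16.045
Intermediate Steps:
y(M) = (14 + M)*(M + 3/M) (y(M) = (M + 14)*(M + 3/M) = (14 + M)*(M + 3/M))
U(x, A) = A + √(-3 + A) (U(x, A) = A + √(-3 + ((2 + A) - 2)) = A + √(-3 + A))
√(U(14, 8) + y(10)) = √((8 + √(-3 + 8)) + (3 + 10² + 14*10 + 42/10)) = √((8 + √5) + (3 + 100 + 140 + 42*(⅒))) = √((8 + √5) + (3 + 100 + 140 + 21/5)) = √((8 + √5) + 1236/5) = √(1276/5 + √5)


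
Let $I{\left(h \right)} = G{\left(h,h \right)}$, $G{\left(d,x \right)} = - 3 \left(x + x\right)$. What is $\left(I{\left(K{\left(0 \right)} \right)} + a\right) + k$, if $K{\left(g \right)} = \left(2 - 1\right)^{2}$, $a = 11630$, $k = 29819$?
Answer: $41443$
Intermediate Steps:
$G{\left(d,x \right)} = - 6 x$ ($G{\left(d,x \right)} = - 3 \cdot 2 x = - 6 x$)
$K{\left(g \right)} = 1$ ($K{\left(g \right)} = 1^{2} = 1$)
$I{\left(h \right)} = - 6 h$
$\left(I{\left(K{\left(0 \right)} \right)} + a\right) + k = \left(\left(-6\right) 1 + 11630\right) + 29819 = \left(-6 + 11630\right) + 29819 = 11624 + 29819 = 41443$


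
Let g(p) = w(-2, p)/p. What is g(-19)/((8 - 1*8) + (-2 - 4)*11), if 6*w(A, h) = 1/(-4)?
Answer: -1/30096 ≈ -3.3227e-5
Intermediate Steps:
w(A, h) = -1/24 (w(A, h) = (⅙)/(-4) = (⅙)*(-¼) = -1/24)
g(p) = -1/(24*p)
g(-19)/((8 - 1*8) + (-2 - 4)*11) = (-1/24/(-19))/((8 - 1*8) + (-2 - 4)*11) = (-1/24*(-1/19))/((8 - 8) - 6*11) = 1/(456*(0 - 66)) = (1/456)/(-66) = (1/456)*(-1/66) = -1/30096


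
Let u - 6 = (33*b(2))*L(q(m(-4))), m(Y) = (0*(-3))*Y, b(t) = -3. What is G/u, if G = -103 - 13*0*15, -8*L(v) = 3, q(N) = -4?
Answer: -824/345 ≈ -2.3884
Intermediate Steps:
m(Y) = 0 (m(Y) = 0*Y = 0)
L(v) = -3/8 (L(v) = -⅛*3 = -3/8)
G = -103 (G = -103 + 0*15 = -103 + 0 = -103)
u = 345/8 (u = 6 + (33*(-3))*(-3/8) = 6 - 99*(-3/8) = 6 + 297/8 = 345/8 ≈ 43.125)
G/u = -103/345/8 = -103*8/345 = -824/345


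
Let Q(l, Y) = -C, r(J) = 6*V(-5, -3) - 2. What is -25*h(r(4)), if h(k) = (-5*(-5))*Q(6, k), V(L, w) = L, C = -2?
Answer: -1250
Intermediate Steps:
r(J) = -32 (r(J) = 6*(-5) - 2 = -30 - 2 = -32)
Q(l, Y) = 2 (Q(l, Y) = -1*(-2) = 2)
h(k) = 50 (h(k) = -5*(-5)*2 = 25*2 = 50)
-25*h(r(4)) = -25*50 = -1250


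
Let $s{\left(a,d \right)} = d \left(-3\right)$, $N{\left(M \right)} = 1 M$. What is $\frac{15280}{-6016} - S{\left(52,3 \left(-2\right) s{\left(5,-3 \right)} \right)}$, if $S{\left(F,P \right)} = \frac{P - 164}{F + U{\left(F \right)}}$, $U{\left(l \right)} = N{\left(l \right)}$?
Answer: $- \frac{2169}{4888} \approx -0.44374$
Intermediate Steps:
$N{\left(M \right)} = M$
$U{\left(l \right)} = l$
$s{\left(a,d \right)} = - 3 d$
$S{\left(F,P \right)} = \frac{-164 + P}{2 F}$ ($S{\left(F,P \right)} = \frac{P - 164}{F + F} = \frac{-164 + P}{2 F}$)
$\frac{15280}{-6016} - S{\left(52,3 \left(-2\right) s{\left(5,-3 \right)} \right)} = \frac{15280}{-6016} - \frac{-164 + 3 \left(-2\right) \left(\left(-3\right) \left(-3\right)\right)}{2 \cdot 52} = 15280 \left(- \frac{1}{6016}\right) - \frac{1}{2} \cdot \frac{1}{52} \left(-164 - 54\right) = - \frac{955}{376} - \frac{1}{2} \cdot \frac{1}{52} \left(-164 - 54\right) = - \frac{955}{376} - \frac{1}{2} \cdot \frac{1}{52} \left(-218\right) = - \frac{955}{376} - - \frac{109}{52} = - \frac{955}{376} + \frac{109}{52} = - \frac{2169}{4888}$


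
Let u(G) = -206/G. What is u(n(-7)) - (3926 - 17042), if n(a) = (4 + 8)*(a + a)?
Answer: 1101847/84 ≈ 13117.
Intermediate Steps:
n(a) = 24*a (n(a) = 12*(2*a) = 24*a)
u(n(-7)) - (3926 - 17042) = -206/(24*(-7)) - (3926 - 17042) = -206/(-168) - 1*(-13116) = -206*(-1/168) + 13116 = 103/84 + 13116 = 1101847/84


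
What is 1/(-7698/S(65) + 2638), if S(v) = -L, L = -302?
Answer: 151/394489 ≈ 0.00038277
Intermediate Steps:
S(v) = 302 (S(v) = -1*(-302) = 302)
1/(-7698/S(65) + 2638) = 1/(-7698/302 + 2638) = 1/(-7698*1/302 + 2638) = 1/(-3849/151 + 2638) = 1/(394489/151) = 151/394489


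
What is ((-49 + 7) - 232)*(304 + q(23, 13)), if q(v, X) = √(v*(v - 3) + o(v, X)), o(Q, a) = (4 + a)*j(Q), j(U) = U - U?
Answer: -83296 - 548*√115 ≈ -89173.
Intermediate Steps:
j(U) = 0
o(Q, a) = 0 (o(Q, a) = (4 + a)*0 = 0)
q(v, X) = √(v*(-3 + v)) (q(v, X) = √(v*(v - 3) + 0) = √(v*(-3 + v) + 0) = √(v*(-3 + v)))
((-49 + 7) - 232)*(304 + q(23, 13)) = ((-49 + 7) - 232)*(304 + √(23*(-3 + 23))) = (-42 - 232)*(304 + √(23*20)) = -274*(304 + √460) = -274*(304 + 2*√115) = -83296 - 548*√115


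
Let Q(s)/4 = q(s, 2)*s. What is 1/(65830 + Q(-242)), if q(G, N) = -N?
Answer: 1/67766 ≈ 1.4757e-5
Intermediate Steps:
Q(s) = -8*s (Q(s) = 4*((-1*2)*s) = 4*(-2*s) = -8*s)
1/(65830 + Q(-242)) = 1/(65830 - 8*(-242)) = 1/(65830 + 1936) = 1/67766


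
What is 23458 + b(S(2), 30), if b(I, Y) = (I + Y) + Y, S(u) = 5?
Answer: 23523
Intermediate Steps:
b(I, Y) = I + 2*Y
23458 + b(S(2), 30) = 23458 + (5 + 2*30) = 23458 + (5 + 60) = 23458 + 65 = 23523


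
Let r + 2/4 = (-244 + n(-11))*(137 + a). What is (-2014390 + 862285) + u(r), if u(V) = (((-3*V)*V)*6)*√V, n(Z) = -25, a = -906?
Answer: -1152105 - 4621456777707*√91938/4 ≈ -3.5032e+14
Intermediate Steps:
r = 413721/2 (r = -½ + (-244 - 25)*(137 - 906) = -½ - 269*(-769) = -½ + 206861 = 413721/2 ≈ 2.0686e+5)
u(V) = -18*V^(5/2) (u(V) = (-3*V²*6)*√V = (-18*V²)*√V = -18*V^(5/2))
(-2014390 + 862285) + u(r) = (-2014390 + 862285) - 4621456777707*√91938/4 = -1152105 - 4621456777707*√91938/4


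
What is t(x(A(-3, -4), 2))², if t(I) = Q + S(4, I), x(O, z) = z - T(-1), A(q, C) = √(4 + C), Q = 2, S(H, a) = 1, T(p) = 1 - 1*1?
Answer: 9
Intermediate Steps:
T(p) = 0 (T(p) = 1 - 1 = 0)
x(O, z) = z (x(O, z) = z - 1*0 = z + 0 = z)
t(I) = 3 (t(I) = 2 + 1 = 3)
t(x(A(-3, -4), 2))² = 3² = 9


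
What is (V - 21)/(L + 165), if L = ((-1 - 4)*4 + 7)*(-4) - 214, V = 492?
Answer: 157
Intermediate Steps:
L = -162 (L = (-5*4 + 7)*(-4) - 214 = (-20 + 7)*(-4) - 214 = -13*(-4) - 214 = 52 - 214 = -162)
(V - 21)/(L + 165) = (492 - 21)/(-162 + 165) = 471/3 = 471*(⅓) = 157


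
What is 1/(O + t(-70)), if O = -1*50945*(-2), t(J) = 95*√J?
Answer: 10189/1038220385 - 19*I*√70/2076440770 ≈ 9.8139e-6 - 7.6557e-8*I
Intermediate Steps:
O = 101890 (O = -50945*(-2) = 101890)
1/(O + t(-70)) = 1/(101890 + 95*√(-70)) = 1/(101890 + 95*(I*√70)) = 1/(101890 + 95*I*√70)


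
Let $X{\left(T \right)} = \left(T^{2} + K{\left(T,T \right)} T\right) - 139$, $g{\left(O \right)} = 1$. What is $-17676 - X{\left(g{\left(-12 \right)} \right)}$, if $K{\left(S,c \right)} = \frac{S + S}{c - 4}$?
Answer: $- \frac{52612}{3} \approx -17537.0$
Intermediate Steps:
$K{\left(S,c \right)} = \frac{2 S}{-4 + c}$
$X{\left(T \right)} = -139 + T^{2} + \frac{2 T^{2}}{-4 + T}$ ($X{\left(T \right)} = \left(T^{2} + \frac{2 T}{-4 + T} T\right) - 139 = \left(T^{2} + \frac{2 T^{2}}{-4 + T}\right) - 139 = -139 + T^{2} + \frac{2 T^{2}}{-4 + T}$)
$-17676 - X{\left(g{\left(-12 \right)} \right)} = -17676 - \frac{2 \cdot 1^{2} + \left(-139 + 1^{2}\right) \left(-4 + 1\right)}{-4 + 1} = -17676 - \frac{2 \cdot 1 + \left(-139 + 1\right) \left(-3\right)}{-3} = -17676 - - \frac{2 - -414}{3} = -17676 - - \frac{2 + 414}{3} = -17676 - \left(- \frac{1}{3}\right) 416 = -17676 - - \frac{416}{3} = -17676 + \frac{416}{3} = - \frac{52612}{3}$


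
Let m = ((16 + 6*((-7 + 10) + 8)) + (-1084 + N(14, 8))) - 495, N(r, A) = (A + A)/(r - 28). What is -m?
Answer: 10487/7 ≈ 1498.1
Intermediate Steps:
N(r, A) = 2*A/(-28 + r) (N(r, A) = (2*A)/(-28 + r) = 2*A/(-28 + r))
m = -10487/7 (m = ((16 + 6*((-7 + 10) + 8)) + (-1084 + 2*8/(-28 + 14))) - 495 = ((16 + 6*(3 + 8)) + (-1084 + 2*8/(-14))) - 495 = ((16 + 6*11) + (-1084 + 2*8*(-1/14))) - 495 = ((16 + 66) + (-1084 - 8/7)) - 495 = (82 - 7596/7) - 495 = -7022/7 - 495 = -10487/7 ≈ -1498.1)
-m = -1*(-10487/7) = 10487/7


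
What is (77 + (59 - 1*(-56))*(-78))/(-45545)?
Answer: 8893/45545 ≈ 0.19526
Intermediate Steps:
(77 + (59 - 1*(-56))*(-78))/(-45545) = (77 + (59 + 56)*(-78))*(-1/45545) = (77 + 115*(-78))*(-1/45545) = (77 - 8970)*(-1/45545) = -8893*(-1/45545) = 8893/45545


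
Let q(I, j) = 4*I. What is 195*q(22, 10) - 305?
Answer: 16855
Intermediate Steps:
195*q(22, 10) - 305 = 195*(4*22) - 305 = 195*88 - 305 = 17160 - 305 = 16855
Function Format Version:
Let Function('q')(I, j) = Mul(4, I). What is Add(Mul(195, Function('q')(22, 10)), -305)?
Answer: 16855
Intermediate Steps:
Add(Mul(195, Function('q')(22, 10)), -305) = Add(Mul(195, Mul(4, 22)), -305) = Add(Mul(195, 88), -305) = Add(17160, -305) = 16855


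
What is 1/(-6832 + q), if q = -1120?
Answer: -1/7952 ≈ -0.00012575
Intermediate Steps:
1/(-6832 + q) = 1/(-6832 - 1120) = 1/(-7952) = -1/7952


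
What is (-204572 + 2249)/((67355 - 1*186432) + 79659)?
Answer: 202323/39418 ≈ 5.1328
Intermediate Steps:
(-204572 + 2249)/((67355 - 1*186432) + 79659) = -202323/((67355 - 186432) + 79659) = -202323/(-119077 + 79659) = -202323/(-39418) = -202323*(-1/39418) = 202323/39418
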